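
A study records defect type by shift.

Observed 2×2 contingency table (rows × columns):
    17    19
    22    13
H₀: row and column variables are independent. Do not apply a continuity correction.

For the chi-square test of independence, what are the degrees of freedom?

degrees of freedom = 1

df = (r−1)(c−1) = (2−1)·(2−1) = 1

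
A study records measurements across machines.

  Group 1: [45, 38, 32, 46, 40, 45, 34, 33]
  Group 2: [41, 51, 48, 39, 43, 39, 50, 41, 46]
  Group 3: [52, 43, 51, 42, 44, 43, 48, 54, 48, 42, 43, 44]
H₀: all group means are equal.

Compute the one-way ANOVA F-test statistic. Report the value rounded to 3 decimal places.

test statistic = 5.206

Group means [39.12, 44.22, 46.17], grand mean 43.621
SSB = Σnᵢ(x̄ᵢ−x̄)² = 242.730; SSW = ΣΣ(x−x̄ᵢ)² = 606.097
MSB = 242.730/2 = 121.3652; MSW = 606.097/26 = 23.3114
F = MSB/MSW = 5.2063
df = (2, 26)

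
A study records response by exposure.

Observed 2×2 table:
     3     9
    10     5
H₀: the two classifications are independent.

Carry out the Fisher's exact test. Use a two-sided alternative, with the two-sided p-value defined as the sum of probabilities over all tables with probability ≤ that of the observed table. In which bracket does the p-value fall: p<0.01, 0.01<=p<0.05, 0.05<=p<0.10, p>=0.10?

p-value bracket: 0.05<=p<0.10

Margins: r₁=12, r₂=15, c₁=13, c₂=14, n=27
p_obs = C(12,3)·C(15,10)/C(27,13); sum pmf over tables with pmf ≤ p_obs
p-value (two-sided) = 0.05424
→ bracket: 0.05<=p<0.10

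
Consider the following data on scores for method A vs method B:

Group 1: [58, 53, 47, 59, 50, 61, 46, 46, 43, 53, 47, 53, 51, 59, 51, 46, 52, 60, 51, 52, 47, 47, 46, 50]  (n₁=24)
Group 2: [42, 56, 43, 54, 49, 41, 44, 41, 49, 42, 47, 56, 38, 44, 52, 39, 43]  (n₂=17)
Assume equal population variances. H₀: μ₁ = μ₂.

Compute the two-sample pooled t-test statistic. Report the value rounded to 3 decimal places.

x̄₁=51.167, s₁=5.113, n₁=24
x̄₂=45.882, s₂=5.808, n₂=17
s_p² = [23·5.113² + 16·5.808²]/39 = 29.2589
SE = √(s_p²·(1/24+1/17)) = 1.7147
t = (51.167−45.882)/1.7147 = 3.0818
df = 39

test statistic = 3.082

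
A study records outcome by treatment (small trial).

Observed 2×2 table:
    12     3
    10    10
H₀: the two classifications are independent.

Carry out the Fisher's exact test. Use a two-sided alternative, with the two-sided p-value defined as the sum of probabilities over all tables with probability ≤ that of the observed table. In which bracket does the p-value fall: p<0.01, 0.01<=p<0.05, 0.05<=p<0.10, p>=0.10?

p-value bracket: 0.05<=p<0.10

Margins: r₁=15, r₂=20, c₁=22, c₂=13, n=35
p_obs = C(15,12)·C(20,10)/C(35,22); sum pmf over tables with pmf ≤ p_obs
p-value (two-sided) = 0.08914
→ bracket: 0.05<=p<0.10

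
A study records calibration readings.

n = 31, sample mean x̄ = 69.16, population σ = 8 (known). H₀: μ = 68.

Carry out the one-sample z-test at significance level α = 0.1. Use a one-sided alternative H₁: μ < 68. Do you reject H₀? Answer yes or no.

SE = σ/√n = 8/√31 = 1.4368
z = (x̄−μ₀)/SE = (69.16−68)/1.4368 = 0.8073
p-value (one-sided, H₁ less) = 0.79026
At α=0.1: p ≥ α → fail to reject H₀

reject H₀: no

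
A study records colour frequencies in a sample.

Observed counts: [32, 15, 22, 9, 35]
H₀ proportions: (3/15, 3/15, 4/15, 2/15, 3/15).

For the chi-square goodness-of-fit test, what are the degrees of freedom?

df = k − 1 = 5 − 1 = 4

degrees of freedom = 4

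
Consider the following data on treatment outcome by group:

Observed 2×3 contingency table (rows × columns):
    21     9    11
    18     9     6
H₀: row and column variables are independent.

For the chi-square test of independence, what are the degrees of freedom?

degrees of freedom = 2

df = (r−1)(c−1) = (2−1)·(3−1) = 2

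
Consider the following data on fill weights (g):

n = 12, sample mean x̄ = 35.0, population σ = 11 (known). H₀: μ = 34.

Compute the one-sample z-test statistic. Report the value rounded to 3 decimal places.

test statistic = 0.315

SE = σ/√n = 11/√12 = 3.1754
z = (x̄−μ₀)/SE = (35.0−34)/3.1754 = 0.3149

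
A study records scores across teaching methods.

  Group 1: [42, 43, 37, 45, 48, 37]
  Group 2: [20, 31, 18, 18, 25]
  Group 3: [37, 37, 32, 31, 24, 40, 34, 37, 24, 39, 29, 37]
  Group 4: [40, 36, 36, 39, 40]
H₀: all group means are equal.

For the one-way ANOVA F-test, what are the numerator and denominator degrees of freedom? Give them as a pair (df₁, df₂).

degrees of freedom = [3, 24]

k = 4 groups, N = 28 total
df = (k−1, N−k) = (4−1, 28−4) = (3, 24)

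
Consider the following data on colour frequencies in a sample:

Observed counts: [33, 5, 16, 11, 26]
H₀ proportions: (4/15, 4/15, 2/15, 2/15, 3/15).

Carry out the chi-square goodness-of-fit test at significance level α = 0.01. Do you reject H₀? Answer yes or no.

reject H₀: yes

n = 91; E_i = n·p_i = [24.27, 24.27, 12.13, 12.13, 18.20]
χ² = (33−24.27)²/24.27 + (5−24.27)²/24.27 + (16−12.13)²/12.13 + (11−12.13)²/12.13 + (26−18.20)²/18.20 = 23.1209
df = 4
p-value (upper-tail) = 0.00012
At α=0.01: p < α → reject H₀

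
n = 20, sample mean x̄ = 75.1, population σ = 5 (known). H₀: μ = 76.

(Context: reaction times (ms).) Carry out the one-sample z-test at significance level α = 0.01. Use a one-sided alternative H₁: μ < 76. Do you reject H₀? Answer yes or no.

SE = σ/√n = 5/√20 = 1.1180
z = (x̄−μ₀)/SE = (75.1−76)/1.1180 = -0.8050
p-value (one-sided, H₁ less) = 0.21041
At α=0.01: p ≥ α → fail to reject H₀

reject H₀: no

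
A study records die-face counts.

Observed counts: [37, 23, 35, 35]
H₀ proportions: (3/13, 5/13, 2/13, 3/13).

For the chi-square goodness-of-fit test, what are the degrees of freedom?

degrees of freedom = 3

df = k − 1 = 4 − 1 = 3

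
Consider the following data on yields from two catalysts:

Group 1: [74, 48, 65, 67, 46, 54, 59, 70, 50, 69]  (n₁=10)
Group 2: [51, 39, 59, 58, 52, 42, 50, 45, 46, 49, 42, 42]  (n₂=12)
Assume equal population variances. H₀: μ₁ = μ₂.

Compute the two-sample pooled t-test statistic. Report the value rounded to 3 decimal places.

test statistic = 3.453

x̄₁=60.200, s₁=10.152, n₁=10
x̄₂=47.917, s₂=6.417, n₂=12
s_p² = [9·10.152² + 11·6.417²]/20 = 69.0258
SE = √(s_p²·(1/10+1/12)) = 3.5573
t = (60.200−47.917)/3.5573 = 3.4529
df = 20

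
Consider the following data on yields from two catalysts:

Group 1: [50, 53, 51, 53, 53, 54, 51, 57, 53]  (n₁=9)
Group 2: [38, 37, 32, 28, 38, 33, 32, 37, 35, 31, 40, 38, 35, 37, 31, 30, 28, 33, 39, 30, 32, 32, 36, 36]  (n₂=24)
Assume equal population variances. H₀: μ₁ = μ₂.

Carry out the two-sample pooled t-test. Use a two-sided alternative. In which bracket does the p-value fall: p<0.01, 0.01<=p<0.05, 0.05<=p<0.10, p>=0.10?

x̄₁=52.778, s₁=2.048, n₁=9
x̄₂=34.083, s₂=3.525, n₂=24
s_p² = [8·2.048² + 23·3.525²]/31 = 10.3029
SE = √(s_p²·(1/9+1/24)) = 1.2546
t = (52.778−34.083)/1.2546 = 14.9006
df = 31
p-value (two-sided) = 0.00000
→ bracket: p<0.01

p-value bracket: p<0.01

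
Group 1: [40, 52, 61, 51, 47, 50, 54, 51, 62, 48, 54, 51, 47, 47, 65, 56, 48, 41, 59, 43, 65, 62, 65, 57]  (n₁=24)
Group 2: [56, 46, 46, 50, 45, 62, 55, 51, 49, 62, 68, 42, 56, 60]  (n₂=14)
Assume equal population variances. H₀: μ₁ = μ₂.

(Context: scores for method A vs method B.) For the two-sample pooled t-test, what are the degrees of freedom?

df = n₁ + n₂ − 2 = 24 + 14 − 2 = 36

degrees of freedom = 36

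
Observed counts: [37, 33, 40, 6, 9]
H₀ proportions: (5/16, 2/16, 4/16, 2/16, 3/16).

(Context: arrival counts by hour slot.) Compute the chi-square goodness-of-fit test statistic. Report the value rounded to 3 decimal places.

n = 125; E_i = n·p_i = [39.06, 15.62, 31.25, 15.62, 23.44]
χ² = (37−39.06)²/39.06 + (33−15.62)²/15.62 + (40−31.25)²/31.25 + (6−15.62)²/15.62 + (9−23.44)²/23.44 = 36.7024
df = 4

test statistic = 36.702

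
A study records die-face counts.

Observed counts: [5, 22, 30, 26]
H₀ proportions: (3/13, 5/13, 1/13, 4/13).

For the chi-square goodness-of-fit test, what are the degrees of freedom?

df = k − 1 = 4 − 1 = 3

degrees of freedom = 3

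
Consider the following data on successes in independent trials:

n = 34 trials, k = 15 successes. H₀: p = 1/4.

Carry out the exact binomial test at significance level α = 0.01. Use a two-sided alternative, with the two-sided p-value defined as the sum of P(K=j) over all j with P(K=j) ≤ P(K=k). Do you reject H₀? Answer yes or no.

Exact binomial: n=34, k=15, p₀=1/4=0.2500
P(X=j) = C(n,j)·p₀^j·(1−p₀)^(n−j); p = Σ P(X=j) over j with P(X=j) ≤ P(X=15)
p-value (two-sided) = 0.01588
At α=0.01: p ≥ α → fail to reject H₀

reject H₀: no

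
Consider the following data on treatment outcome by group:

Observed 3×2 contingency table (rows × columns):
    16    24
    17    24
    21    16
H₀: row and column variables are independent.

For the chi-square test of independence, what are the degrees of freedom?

df = (r−1)(c−1) = (3−1)·(2−1) = 2

degrees of freedom = 2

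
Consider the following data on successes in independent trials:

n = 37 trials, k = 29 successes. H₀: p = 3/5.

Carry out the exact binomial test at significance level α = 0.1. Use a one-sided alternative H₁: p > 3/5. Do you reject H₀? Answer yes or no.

reject H₀: yes

Exact binomial: n=37, k=29, p₀=3/5=0.6000
P(X≥29) from Σ C(n,i)·p₀^i·(1−p₀)^(n−i)
p-value (one-sided, H₁ greater) = 0.01477
At α=0.1: p < α → reject H₀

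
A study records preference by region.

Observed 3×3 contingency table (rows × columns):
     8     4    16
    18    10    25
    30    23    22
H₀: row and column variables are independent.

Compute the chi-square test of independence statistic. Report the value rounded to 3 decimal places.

test statistic = 8.748

Row totals [28, 53, 75], col totals [56, 37, 63], n=156
χ² = (8−10.05)²/10.05 + (4−6.64)²/6.64 + (16−11.31)²/11.31 + (18−19.03)²/19.03 + (10−12.57)²/12.57 + (25−21.40)²/21.40 + (30−26.92)²/26.92 + (23−17.79)²/17.79 + (22−30.29)²/30.29 = 8.7478
df = 4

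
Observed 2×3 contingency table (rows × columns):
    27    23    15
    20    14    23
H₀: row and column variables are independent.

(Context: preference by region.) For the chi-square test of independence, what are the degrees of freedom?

df = (r−1)(c−1) = (2−1)·(3−1) = 2

degrees of freedom = 2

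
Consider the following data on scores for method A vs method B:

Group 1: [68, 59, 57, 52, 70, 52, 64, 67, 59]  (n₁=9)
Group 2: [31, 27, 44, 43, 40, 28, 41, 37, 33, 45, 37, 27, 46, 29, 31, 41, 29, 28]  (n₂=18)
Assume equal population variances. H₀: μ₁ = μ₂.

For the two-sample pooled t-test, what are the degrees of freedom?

degrees of freedom = 25

df = n₁ + n₂ − 2 = 9 + 18 − 2 = 25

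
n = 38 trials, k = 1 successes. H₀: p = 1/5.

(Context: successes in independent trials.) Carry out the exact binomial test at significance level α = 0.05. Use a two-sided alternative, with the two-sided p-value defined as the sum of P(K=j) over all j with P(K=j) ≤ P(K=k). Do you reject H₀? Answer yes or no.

Exact binomial: n=38, k=1, p₀=1/5=0.2000
P(X=j) = C(n,j)·p₀^j·(1−p₀)^(n−j); p = Σ P(X=j) over j with P(X=j) ≤ P(X=1)
p-value (two-sided) = 0.00374
At α=0.05: p < α → reject H₀

reject H₀: yes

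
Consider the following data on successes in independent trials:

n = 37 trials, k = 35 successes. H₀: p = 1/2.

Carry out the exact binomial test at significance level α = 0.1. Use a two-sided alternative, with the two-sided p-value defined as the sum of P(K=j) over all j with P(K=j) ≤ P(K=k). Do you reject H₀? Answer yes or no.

reject H₀: yes

Exact binomial: n=37, k=35, p₀=1/2=0.5000
P(X=j) = C(n,j)·p₀^j·(1−p₀)^(n−j); p = Σ P(X=j) over j with P(X=j) ≤ P(X=35)
p-value (two-sided) = 0.00000
At α=0.1: p < α → reject H₀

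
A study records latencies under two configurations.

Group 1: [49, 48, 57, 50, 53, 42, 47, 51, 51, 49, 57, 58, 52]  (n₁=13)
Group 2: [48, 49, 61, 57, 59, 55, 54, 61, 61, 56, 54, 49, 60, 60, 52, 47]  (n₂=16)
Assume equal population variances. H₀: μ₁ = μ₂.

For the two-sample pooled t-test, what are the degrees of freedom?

degrees of freedom = 27

df = n₁ + n₂ − 2 = 13 + 16 − 2 = 27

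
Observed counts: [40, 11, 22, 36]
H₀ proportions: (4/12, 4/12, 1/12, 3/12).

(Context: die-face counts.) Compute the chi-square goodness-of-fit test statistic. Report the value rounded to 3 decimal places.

n = 109; E_i = n·p_i = [36.33, 36.33, 9.08, 27.25]
χ² = (40−36.33)²/36.33 + (11−36.33)²/36.33 + (22−9.08)²/9.08 + (36−27.25)²/27.25 = 39.2110
df = 3

test statistic = 39.211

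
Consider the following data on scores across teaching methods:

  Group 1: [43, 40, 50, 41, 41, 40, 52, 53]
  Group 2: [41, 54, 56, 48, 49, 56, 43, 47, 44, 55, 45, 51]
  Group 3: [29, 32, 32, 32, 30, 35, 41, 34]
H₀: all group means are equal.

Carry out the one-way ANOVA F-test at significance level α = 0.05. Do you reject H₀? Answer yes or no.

Group means [45.00, 49.08, 33.12], grand mean 43.357
SSB = Σnᵢ(x̄ᵢ−x̄)² = 1252.637; SSW = ΣΣ(x−x̄ᵢ)² = 629.792
MSB = 1252.637/2 = 626.3185; MSW = 629.792/25 = 25.1917
F = MSB/MSW = 24.8621
df = (2, 25)
p-value (upper-tail) = 0.00000
At α=0.05: p < α → reject H₀

reject H₀: yes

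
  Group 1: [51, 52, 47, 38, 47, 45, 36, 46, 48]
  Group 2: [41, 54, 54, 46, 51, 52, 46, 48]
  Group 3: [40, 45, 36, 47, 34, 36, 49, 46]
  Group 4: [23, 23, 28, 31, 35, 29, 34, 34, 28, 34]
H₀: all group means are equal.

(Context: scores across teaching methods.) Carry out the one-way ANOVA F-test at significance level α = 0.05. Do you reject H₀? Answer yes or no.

reject H₀: yes

Group means [45.56, 49.00, 41.62, 29.90], grand mean 40.971
SSB = Σnᵢ(x̄ᵢ−x̄)² = 1933.974; SSW = ΣΣ(x−x̄ᵢ)² = 794.997
MSB = 1933.974/3 = 644.6581; MSW = 794.997/31 = 25.6451
F = MSB/MSW = 25.1377
df = (3, 31)
p-value (upper-tail) = 0.00000
At α=0.05: p < α → reject H₀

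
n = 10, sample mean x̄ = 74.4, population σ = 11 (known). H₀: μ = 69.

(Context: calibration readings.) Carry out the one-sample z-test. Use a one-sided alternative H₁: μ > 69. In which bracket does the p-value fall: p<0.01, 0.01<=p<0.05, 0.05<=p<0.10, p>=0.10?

p-value bracket: 0.05<=p<0.10

SE = σ/√n = 11/√10 = 3.4785
z = (x̄−μ₀)/SE = (74.4−69)/3.4785 = 1.5524
p-value (one-sided, H₁ greater) = 0.06028
→ bracket: 0.05<=p<0.10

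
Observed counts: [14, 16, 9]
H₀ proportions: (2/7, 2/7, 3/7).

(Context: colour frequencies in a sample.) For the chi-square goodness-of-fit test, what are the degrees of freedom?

degrees of freedom = 2

df = k − 1 = 3 − 1 = 2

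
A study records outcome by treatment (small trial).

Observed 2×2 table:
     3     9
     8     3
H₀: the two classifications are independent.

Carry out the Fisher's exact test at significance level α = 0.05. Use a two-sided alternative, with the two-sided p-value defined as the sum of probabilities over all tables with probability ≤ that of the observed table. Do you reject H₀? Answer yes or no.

Margins: r₁=12, r₂=11, c₁=11, c₂=12, n=23
p_obs = C(12,3)·C(11,8)/C(23,11); sum pmf over tables with pmf ≤ p_obs
p-value (two-sided) = 0.03913
At α=0.05: p < α → reject H₀

reject H₀: yes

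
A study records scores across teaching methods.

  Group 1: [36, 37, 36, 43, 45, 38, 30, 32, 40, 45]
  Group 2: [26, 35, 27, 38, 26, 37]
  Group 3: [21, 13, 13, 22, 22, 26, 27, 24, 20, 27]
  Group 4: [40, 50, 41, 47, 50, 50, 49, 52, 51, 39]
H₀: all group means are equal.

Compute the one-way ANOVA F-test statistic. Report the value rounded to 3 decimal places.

Group means [38.20, 31.50, 21.50, 46.90], grand mean 34.861
SSB = Σnᵢ(x̄ᵢ−x̄)² = 3413.806; SSW = ΣΣ(x−x̄ᵢ)² = 856.500
MSB = 3413.806/3 = 1137.9352; MSW = 856.500/32 = 26.7656
F = MSB/MSW = 42.5148
df = (3, 32)

test statistic = 42.515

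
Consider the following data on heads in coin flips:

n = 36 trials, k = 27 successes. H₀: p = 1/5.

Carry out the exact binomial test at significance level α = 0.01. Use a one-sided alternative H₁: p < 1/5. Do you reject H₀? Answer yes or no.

Exact binomial: n=36, k=27, p₀=1/5=0.2000
P(X≤27) from Σ C(n,i)·p₀^i·(1−p₀)^(n−i)
p-value (one-sided, H₁ less) = 1.00000
At α=0.01: p ≥ α → fail to reject H₀

reject H₀: no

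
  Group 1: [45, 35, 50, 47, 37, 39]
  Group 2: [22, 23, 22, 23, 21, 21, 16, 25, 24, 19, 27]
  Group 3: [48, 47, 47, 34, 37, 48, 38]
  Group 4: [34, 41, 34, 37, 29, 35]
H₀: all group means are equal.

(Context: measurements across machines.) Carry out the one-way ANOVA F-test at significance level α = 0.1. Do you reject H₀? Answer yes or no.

reject H₀: yes

Group means [42.17, 22.09, 42.71, 35.00], grand mean 33.500
SSB = Σnᵢ(x̄ᵢ−x̄)² = 2490.329; SSW = ΣΣ(x−x̄ᵢ)² = 569.171
MSB = 2490.329/3 = 830.1097; MSW = 569.171/26 = 21.8912
F = MSB/MSW = 37.9198
df = (3, 26)
p-value (upper-tail) = 0.00000
At α=0.1: p < α → reject H₀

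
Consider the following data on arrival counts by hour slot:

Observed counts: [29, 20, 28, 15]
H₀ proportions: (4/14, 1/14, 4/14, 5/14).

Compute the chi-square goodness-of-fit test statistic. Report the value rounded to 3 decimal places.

n = 92; E_i = n·p_i = [26.29, 6.57, 26.29, 32.86]
χ² = (29−26.29)²/26.29 + (20−6.57)²/6.57 + (28−26.29)²/26.29 + (15−32.86)²/32.86 = 37.5380
df = 3

test statistic = 37.538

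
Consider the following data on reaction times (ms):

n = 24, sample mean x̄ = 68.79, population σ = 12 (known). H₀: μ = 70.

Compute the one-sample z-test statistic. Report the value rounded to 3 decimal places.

test statistic = -0.494

SE = σ/√n = 12/√24 = 2.4495
z = (x̄−μ₀)/SE = (68.79−70)/2.4495 = -0.4940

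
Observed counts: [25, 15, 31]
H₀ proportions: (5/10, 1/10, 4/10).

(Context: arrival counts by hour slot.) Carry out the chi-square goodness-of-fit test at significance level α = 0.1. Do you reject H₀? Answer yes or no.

reject H₀: yes

n = 71; E_i = n·p_i = [35.50, 7.10, 28.40]
χ² = (25−35.50)²/35.50 + (15−7.10)²/7.10 + (31−28.40)²/28.40 = 12.1338
df = 2
p-value (upper-tail) = 0.00232
At α=0.1: p < α → reject H₀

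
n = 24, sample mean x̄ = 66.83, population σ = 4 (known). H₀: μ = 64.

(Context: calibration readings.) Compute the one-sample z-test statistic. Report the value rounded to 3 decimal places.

SE = σ/√n = 4/√24 = 0.8165
z = (x̄−μ₀)/SE = (66.83−64)/0.8165 = 3.4660

test statistic = 3.466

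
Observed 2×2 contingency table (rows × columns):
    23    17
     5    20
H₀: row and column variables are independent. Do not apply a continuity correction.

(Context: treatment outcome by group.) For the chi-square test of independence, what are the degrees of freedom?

df = (r−1)(c−1) = (2−1)·(2−1) = 1

degrees of freedom = 1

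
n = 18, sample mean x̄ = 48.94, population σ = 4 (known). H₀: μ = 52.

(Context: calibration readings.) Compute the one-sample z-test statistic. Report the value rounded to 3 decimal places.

SE = σ/√n = 4/√18 = 0.9428
z = (x̄−μ₀)/SE = (48.94−52)/0.9428 = -3.2456

test statistic = -3.246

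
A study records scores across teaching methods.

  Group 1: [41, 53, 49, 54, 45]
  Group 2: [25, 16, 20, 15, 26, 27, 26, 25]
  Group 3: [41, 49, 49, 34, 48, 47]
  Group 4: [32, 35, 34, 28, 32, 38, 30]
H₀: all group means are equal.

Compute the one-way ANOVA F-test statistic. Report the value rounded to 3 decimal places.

test statistic = 38.085

Group means [48.40, 22.50, 44.67, 32.71], grand mean 35.346
SSB = Σnᵢ(x̄ᵢ−x̄)² = 2741.923; SSW = ΣΣ(x−x̄ᵢ)² = 527.962
MSB = 2741.923/3 = 913.9742; MSW = 527.962/22 = 23.9983
F = MSB/MSW = 38.0850
df = (3, 22)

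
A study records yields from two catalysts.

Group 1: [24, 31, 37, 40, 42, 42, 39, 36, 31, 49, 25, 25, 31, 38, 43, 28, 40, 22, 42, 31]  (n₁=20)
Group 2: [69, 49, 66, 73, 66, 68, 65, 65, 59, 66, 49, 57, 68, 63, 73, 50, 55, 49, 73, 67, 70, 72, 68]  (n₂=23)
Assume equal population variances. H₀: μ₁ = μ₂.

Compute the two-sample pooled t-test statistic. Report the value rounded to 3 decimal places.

x̄₁=34.800, s₁=7.571, n₁=20
x̄₂=63.478, s₂=8.146, n₂=23
s_p² = [19·7.571² + 22·8.146²]/41 = 62.1692
SE = √(s_p²·(1/20+1/23)) = 2.4107
t = (34.800−63.478)/2.4107 = -11.8962
df = 41

test statistic = -11.896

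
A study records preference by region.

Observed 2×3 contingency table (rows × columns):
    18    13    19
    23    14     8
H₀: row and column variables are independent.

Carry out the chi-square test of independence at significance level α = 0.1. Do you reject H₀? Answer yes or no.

reject H₀: yes

Row totals [50, 45], col totals [41, 27, 27], n=95
χ² = (18−21.58)²/21.58 + (13−14.21)²/14.21 + (19−14.21)²/14.21 + (23−19.42)²/19.42 + (14−12.79)²/12.79 + (8−12.79)²/12.79 = 4.8786
df = 2
p-value (upper-tail) = 0.08722
At α=0.1: p < α → reject H₀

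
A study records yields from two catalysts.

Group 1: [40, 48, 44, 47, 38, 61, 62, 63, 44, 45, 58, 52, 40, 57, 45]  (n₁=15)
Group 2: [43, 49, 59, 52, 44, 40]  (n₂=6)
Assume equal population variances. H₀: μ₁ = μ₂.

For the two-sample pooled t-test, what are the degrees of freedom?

degrees of freedom = 19

df = n₁ + n₂ − 2 = 15 + 6 − 2 = 19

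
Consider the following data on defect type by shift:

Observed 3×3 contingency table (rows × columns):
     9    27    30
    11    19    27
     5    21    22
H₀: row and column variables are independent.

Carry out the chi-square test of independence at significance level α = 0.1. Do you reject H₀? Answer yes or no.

reject H₀: no

Row totals [66, 57, 48], col totals [25, 67, 79], n=171
χ² = (9−9.65)²/9.65 + (27−25.86)²/25.86 + (30−30.49)²/30.49 + (11−8.33)²/8.33 + (19−22.33)²/22.33 + (27−26.33)²/26.33 + (5−7.02)²/7.02 + (21−18.81)²/18.81 + (22−22.18)²/22.18 = 2.3067
df = 4
p-value (upper-tail) = 0.67954
At α=0.1: p ≥ α → fail to reject H₀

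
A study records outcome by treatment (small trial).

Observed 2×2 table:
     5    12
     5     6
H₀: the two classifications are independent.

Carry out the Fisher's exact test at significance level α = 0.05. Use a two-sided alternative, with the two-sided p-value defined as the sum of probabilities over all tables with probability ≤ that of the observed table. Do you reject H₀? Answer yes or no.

Margins: r₁=17, r₂=11, c₁=10, c₂=18, n=28
p_obs = C(17,5)·C(11,5)/C(28,10); sum pmf over tables with pmf ≤ p_obs
p-value (two-sided) = 0.44426
At α=0.05: p ≥ α → fail to reject H₀

reject H₀: no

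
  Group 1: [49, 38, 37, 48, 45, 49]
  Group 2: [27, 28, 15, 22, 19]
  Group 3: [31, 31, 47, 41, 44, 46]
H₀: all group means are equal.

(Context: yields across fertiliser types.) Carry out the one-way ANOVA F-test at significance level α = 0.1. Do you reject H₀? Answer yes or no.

reject H₀: yes

Group means [44.33, 22.20, 40.00], grand mean 36.294
SSB = Σnᵢ(x̄ᵢ−x̄)² = 1463.396; SSW = ΣΣ(x−x̄ᵢ)² = 534.133
MSB = 1463.396/2 = 731.6980; MSW = 534.133/14 = 38.1524
F = MSB/MSW = 19.1783
df = (2, 14)
p-value (upper-tail) = 0.00010
At α=0.1: p < α → reject H₀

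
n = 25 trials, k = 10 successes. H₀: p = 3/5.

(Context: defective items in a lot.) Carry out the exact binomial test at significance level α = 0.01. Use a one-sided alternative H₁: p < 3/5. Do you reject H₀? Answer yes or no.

reject H₀: no

Exact binomial: n=25, k=10, p₀=3/5=0.6000
P(X≤10) from Σ C(n,i)·p₀^i·(1−p₀)^(n−i)
p-value (one-sided, H₁ less) = 0.03439
At α=0.01: p ≥ α → fail to reject H₀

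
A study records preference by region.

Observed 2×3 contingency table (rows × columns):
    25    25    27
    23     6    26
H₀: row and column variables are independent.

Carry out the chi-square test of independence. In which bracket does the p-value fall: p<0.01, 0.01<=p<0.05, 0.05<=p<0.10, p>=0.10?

Row totals [77, 55], col totals [48, 31, 53], n=132
χ² = (25−28.00)²/28.00 + (25−18.08)²/18.08 + (27−30.92)²/30.92 + (23−20.00)²/20.00 + (6−12.92)²/12.92 + (26−22.08)²/22.08 = 8.3116
df = 2
p-value (upper-tail) = 0.01567
→ bracket: 0.01<=p<0.05

p-value bracket: 0.01<=p<0.05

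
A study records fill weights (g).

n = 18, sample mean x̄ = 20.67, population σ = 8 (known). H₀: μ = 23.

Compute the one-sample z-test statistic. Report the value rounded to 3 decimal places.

SE = σ/√n = 8/√18 = 1.8856
z = (x̄−μ₀)/SE = (20.67−23)/1.8856 = -1.2357

test statistic = -1.236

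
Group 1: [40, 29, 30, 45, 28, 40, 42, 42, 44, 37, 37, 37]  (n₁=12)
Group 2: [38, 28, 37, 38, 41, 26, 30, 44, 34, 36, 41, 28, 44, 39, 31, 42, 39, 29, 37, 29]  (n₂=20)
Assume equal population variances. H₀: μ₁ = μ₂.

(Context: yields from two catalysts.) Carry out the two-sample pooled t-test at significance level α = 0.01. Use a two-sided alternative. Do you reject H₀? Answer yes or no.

reject H₀: no

x̄₁=37.583, s₁=5.807, n₁=12
x̄₂=35.550, s₂=5.753, n₂=20
s_p² = [11·5.807² + 19·5.753²]/30 = 33.3289
SE = √(s_p²·(1/12+1/20)) = 2.1080
t = (37.583−35.550)/2.1080 = 0.9646
df = 30
p-value (two-sided) = 0.34248
At α=0.01: p ≥ α → fail to reject H₀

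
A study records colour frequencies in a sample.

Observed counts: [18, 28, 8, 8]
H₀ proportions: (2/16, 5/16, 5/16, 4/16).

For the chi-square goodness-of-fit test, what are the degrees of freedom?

df = k − 1 = 4 − 1 = 3

degrees of freedom = 3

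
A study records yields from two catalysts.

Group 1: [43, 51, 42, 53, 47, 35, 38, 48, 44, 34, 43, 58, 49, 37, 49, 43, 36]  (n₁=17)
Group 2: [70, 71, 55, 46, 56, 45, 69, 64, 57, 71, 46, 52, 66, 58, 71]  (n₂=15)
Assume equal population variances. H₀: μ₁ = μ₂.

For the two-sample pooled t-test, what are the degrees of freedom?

df = n₁ + n₂ − 2 = 17 + 15 − 2 = 30

degrees of freedom = 30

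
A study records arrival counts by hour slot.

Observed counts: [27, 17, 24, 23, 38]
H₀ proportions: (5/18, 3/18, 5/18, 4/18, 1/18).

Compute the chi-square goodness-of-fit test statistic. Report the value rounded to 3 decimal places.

test statistic = 140.802

n = 129; E_i = n·p_i = [35.83, 21.50, 35.83, 28.67, 7.17]
χ² = (27−35.83)²/35.83 + (17−21.50)²/21.50 + (24−35.83)²/35.83 + (23−28.67)²/28.67 + (38−7.17)²/7.17 = 140.8023
df = 4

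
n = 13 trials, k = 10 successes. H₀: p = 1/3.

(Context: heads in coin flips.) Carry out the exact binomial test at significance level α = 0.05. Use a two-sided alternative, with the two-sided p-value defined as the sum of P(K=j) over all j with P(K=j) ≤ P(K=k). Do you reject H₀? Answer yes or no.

reject H₀: yes

Exact binomial: n=13, k=10, p₀=1/3=0.3333
P(X=j) = C(n,j)·p₀^j·(1−p₀)^(n−j); p = Σ P(X=j) over j with P(X=j) ≤ P(X=10)
p-value (two-sided) = 0.00165
At α=0.05: p < α → reject H₀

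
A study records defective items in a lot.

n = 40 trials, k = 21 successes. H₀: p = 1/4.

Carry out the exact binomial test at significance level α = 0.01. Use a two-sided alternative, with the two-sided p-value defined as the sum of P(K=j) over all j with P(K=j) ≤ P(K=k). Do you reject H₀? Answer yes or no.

Exact binomial: n=40, k=21, p₀=1/4=0.2500
P(X=j) = C(n,j)·p₀^j·(1−p₀)^(n−j); p = Σ P(X=j) over j with P(X=j) ≤ P(X=21)
p-value (two-sided) = 0.00018
At α=0.01: p < α → reject H₀

reject H₀: yes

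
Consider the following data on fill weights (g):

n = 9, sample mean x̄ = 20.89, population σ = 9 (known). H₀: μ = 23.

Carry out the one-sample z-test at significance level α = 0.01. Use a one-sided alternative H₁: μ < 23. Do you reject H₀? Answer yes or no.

SE = σ/√n = 9/√9 = 3.0000
z = (x̄−μ₀)/SE = (20.89−23)/3.0000 = -0.7033
p-value (one-sided, H₁ less) = 0.24092
At α=0.01: p ≥ α → fail to reject H₀

reject H₀: no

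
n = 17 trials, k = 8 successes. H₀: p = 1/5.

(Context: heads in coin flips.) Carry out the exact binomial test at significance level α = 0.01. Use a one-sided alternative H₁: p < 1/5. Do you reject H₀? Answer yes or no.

Exact binomial: n=17, k=8, p₀=1/5=0.2000
P(X≤8) from Σ C(n,i)·p₀^i·(1−p₀)^(n−i)
p-value (one-sided, H₁ less) = 0.99742
At α=0.01: p ≥ α → fail to reject H₀

reject H₀: no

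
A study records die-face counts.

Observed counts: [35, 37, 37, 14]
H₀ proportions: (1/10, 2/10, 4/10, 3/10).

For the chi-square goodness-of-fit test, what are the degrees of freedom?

degrees of freedom = 3

df = k − 1 = 4 − 1 = 3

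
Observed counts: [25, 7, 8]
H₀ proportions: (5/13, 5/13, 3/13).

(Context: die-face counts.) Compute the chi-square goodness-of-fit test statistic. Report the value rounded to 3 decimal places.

n = 40; E_i = n·p_i = [15.38, 15.38, 9.23]
χ² = (25−15.38)²/15.38 + (7−15.38)²/15.38 + (8−9.23)²/9.23 = 10.7433
df = 2

test statistic = 10.743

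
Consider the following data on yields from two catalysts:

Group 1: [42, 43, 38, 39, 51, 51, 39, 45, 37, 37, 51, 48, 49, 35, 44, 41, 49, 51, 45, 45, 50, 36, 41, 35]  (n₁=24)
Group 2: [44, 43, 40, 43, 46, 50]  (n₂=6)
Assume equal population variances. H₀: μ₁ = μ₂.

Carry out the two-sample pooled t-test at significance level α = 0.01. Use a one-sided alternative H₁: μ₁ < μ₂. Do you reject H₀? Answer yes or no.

x̄₁=43.417, s₁=5.618, n₁=24
x̄₂=44.333, s₂=3.386, n₂=6
s_p² = [23·5.618² + 5·3.386²]/28 = 27.9702
SE = √(s_p²·(1/24+1/6)) = 2.4139
t = (43.417−44.333)/2.4139 = -0.3797
df = 28
p-value (one-sided, H₁ less) = 0.35350
At α=0.01: p ≥ α → fail to reject H₀

reject H₀: no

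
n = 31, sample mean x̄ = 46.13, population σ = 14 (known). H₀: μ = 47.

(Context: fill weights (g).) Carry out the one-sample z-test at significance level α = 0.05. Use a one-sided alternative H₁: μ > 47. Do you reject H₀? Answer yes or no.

reject H₀: no

SE = σ/√n = 14/√31 = 2.5145
z = (x̄−μ₀)/SE = (46.13−47)/2.5145 = -0.3460
p-value (one-sided, H₁ greater) = 0.63533
At α=0.05: p ≥ α → fail to reject H₀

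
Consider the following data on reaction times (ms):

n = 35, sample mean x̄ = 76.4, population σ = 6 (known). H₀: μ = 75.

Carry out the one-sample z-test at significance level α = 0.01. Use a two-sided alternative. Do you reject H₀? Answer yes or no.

reject H₀: no

SE = σ/√n = 6/√35 = 1.0142
z = (x̄−μ₀)/SE = (76.4−75)/1.0142 = 1.3804
p-value (two-sided) = 0.16746
At α=0.01: p ≥ α → fail to reject H₀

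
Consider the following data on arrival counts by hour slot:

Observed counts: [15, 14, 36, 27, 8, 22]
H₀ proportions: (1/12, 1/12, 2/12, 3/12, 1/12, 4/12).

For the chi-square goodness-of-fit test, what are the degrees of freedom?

df = k − 1 = 6 − 1 = 5

degrees of freedom = 5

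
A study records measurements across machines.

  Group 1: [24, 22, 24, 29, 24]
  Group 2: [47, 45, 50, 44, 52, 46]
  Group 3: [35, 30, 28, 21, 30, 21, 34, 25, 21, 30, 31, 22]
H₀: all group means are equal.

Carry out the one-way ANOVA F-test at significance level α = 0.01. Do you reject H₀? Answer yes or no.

Group means [24.60, 47.33, 27.33], grand mean 31.957
SSB = Σnᵢ(x̄ᵢ−x̄)² = 1945.757; SSW = ΣΣ(x−x̄ᵢ)² = 367.200
MSB = 1945.757/2 = 972.8783; MSW = 367.200/20 = 18.3600
F = MSB/MSW = 52.9890
df = (2, 20)
p-value (upper-tail) = 0.00000
At α=0.01: p < α → reject H₀

reject H₀: yes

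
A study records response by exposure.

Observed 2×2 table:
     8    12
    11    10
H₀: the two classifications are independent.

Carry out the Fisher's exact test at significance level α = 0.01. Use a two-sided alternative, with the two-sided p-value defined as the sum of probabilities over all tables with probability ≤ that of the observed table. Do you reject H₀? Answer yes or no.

Margins: r₁=20, r₂=21, c₁=19, c₂=22, n=41
p_obs = C(20,8)·C(21,11)/C(41,19); sum pmf over tables with pmf ≤ p_obs
p-value (two-sided) = 0.53590
At α=0.01: p ≥ α → fail to reject H₀

reject H₀: no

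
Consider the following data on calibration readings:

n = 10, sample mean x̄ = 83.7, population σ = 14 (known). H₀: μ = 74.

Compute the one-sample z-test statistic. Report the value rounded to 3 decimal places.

SE = σ/√n = 14/√10 = 4.4272
z = (x̄−μ₀)/SE = (83.7−74)/4.4272 = 2.1910

test statistic = 2.191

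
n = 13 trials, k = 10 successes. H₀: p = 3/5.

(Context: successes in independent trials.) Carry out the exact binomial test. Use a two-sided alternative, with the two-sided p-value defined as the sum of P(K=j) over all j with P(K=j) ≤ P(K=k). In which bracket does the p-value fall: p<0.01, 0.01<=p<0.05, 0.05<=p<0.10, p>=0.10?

Exact binomial: n=13, k=10, p₀=3/5=0.6000
P(X=j) = C(n,j)·p₀^j·(1−p₀)^(n−j); p = Σ P(X=j) over j with P(X=j) ≤ P(X=10)
p-value (two-sided) = 0.26625
→ bracket: p>=0.10

p-value bracket: p>=0.10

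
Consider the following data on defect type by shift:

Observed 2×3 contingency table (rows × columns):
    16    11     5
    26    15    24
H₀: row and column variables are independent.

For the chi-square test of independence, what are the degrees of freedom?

degrees of freedom = 2

df = (r−1)(c−1) = (2−1)·(3−1) = 2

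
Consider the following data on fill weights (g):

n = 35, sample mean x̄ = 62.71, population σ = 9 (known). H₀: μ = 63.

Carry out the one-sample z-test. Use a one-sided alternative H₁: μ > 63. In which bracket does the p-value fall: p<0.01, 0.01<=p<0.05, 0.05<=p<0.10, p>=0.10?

p-value bracket: p>=0.10

SE = σ/√n = 9/√35 = 1.5213
z = (x̄−μ₀)/SE = (62.71−63)/1.5213 = -0.1906
p-value (one-sided, H₁ greater) = 0.57559
→ bracket: p>=0.10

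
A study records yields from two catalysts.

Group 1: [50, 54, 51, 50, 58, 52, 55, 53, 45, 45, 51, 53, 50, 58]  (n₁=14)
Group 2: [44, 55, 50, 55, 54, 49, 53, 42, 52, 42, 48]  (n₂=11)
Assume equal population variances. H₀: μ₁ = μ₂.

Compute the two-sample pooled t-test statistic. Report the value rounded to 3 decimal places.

test statistic = 1.318

x̄₁=51.786, s₁=3.906, n₁=14
x̄₂=49.455, s₂=4.947, n₂=11
s_p² = [13·3.906² + 10·4.947²]/23 = 19.2645
SE = √(s_p²·(1/14+1/11)) = 1.7684
t = (51.786−49.455)/1.7684 = 1.3182
df = 23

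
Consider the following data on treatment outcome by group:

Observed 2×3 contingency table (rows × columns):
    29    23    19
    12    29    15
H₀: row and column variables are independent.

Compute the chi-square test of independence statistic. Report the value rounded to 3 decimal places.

test statistic = 6.531

Row totals [71, 56], col totals [41, 52, 34], n=127
χ² = (29−22.92)²/22.92 + (23−29.07)²/29.07 + (19−19.01)²/19.01 + (12−18.08)²/18.08 + (29−22.93)²/22.93 + (15−14.99)²/14.99 = 6.5311
df = 2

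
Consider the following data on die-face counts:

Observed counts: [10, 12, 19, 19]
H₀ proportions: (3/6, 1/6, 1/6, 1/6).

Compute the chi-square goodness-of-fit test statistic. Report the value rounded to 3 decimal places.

n = 60; E_i = n·p_i = [30.00, 10.00, 10.00, 10.00]
χ² = (10−30.00)²/30.00 + (12−10.00)²/10.00 + (19−10.00)²/10.00 + (19−10.00)²/10.00 = 29.9333
df = 3

test statistic = 29.933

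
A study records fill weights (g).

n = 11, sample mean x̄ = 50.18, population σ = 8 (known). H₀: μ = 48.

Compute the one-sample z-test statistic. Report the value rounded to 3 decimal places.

test statistic = 0.904

SE = σ/√n = 8/√11 = 2.4121
z = (x̄−μ₀)/SE = (50.18−48)/2.4121 = 0.9038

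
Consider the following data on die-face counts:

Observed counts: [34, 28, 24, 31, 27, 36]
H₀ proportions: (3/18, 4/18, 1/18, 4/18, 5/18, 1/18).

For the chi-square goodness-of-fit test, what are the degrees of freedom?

degrees of freedom = 5

df = k − 1 = 6 − 1 = 5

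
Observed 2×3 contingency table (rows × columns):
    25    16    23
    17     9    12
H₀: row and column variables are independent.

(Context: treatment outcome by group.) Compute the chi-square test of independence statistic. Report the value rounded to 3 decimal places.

Row totals [64, 38], col totals [42, 25, 35], n=102
χ² = (25−26.35)²/26.35 + (16−15.69)²/15.69 + (23−21.96)²/21.96 + (17−15.65)²/15.65 + (9−9.31)²/9.31 + (12−13.04)²/13.04 = 0.3353
df = 2

test statistic = 0.335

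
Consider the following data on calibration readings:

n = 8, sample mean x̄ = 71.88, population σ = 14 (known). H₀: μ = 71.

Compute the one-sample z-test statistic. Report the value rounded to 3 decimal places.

SE = σ/√n = 14/√8 = 4.9497
z = (x̄−μ₀)/SE = (71.88−71)/4.9497 = 0.1778

test statistic = 0.178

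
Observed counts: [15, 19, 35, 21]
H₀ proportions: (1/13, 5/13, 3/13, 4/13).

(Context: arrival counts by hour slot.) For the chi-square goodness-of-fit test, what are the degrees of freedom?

degrees of freedom = 3

df = k − 1 = 4 − 1 = 3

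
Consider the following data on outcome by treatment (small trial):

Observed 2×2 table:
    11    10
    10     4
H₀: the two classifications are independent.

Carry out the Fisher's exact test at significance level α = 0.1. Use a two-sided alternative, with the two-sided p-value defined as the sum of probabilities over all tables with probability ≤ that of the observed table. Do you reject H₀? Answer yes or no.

reject H₀: no

Margins: r₁=21, r₂=14, c₁=21, c₂=14, n=35
p_obs = C(21,11)·C(14,10)/C(35,21); sum pmf over tables with pmf ≤ p_obs
p-value (two-sided) = 0.31094
At α=0.1: p ≥ α → fail to reject H₀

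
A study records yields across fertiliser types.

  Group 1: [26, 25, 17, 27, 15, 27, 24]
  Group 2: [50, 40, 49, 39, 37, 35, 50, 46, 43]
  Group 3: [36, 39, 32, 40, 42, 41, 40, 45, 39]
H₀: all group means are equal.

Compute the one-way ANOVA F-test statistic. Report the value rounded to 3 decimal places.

test statistic = 36.947

Group means [23.00, 43.22, 39.33], grand mean 36.160
SSB = Σnᵢ(x̄ᵢ−x̄)² = 1751.804; SSW = ΣΣ(x−x̄ᵢ)² = 521.556
MSB = 1751.804/2 = 875.9022; MSW = 521.556/22 = 23.7071
F = MSB/MSW = 36.9469
df = (2, 22)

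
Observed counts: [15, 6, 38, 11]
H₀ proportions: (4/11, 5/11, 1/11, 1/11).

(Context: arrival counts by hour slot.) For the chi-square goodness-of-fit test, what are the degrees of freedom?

df = k − 1 = 4 − 1 = 3

degrees of freedom = 3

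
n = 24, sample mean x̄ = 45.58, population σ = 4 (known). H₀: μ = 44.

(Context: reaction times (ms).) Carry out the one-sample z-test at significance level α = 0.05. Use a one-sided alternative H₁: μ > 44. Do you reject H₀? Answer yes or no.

SE = σ/√n = 4/√24 = 0.8165
z = (x̄−μ₀)/SE = (45.58−44)/0.8165 = 1.9351
p-value (one-sided, H₁ greater) = 0.02649
At α=0.05: p < α → reject H₀

reject H₀: yes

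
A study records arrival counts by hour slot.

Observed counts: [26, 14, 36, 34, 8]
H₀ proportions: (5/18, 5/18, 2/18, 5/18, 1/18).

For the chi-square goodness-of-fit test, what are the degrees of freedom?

degrees of freedom = 4

df = k − 1 = 5 − 1 = 4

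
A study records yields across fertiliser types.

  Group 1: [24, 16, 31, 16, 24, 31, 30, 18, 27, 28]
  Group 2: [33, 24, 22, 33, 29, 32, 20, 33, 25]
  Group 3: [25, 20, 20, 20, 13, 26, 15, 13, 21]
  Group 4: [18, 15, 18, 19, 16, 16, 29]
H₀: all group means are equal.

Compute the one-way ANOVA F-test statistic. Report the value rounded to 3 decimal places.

Group means [24.50, 27.89, 19.22, 18.71], grand mean 22.857
SSB = Σnᵢ(x̄ᵢ−x̄)² = 493.913; SSW = ΣΣ(x−x̄ᵢ)² = 852.373
MSB = 493.913/3 = 164.6376; MSW = 852.373/31 = 27.4959
F = MSB/MSW = 5.9877
df = (3, 31)

test statistic = 5.988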